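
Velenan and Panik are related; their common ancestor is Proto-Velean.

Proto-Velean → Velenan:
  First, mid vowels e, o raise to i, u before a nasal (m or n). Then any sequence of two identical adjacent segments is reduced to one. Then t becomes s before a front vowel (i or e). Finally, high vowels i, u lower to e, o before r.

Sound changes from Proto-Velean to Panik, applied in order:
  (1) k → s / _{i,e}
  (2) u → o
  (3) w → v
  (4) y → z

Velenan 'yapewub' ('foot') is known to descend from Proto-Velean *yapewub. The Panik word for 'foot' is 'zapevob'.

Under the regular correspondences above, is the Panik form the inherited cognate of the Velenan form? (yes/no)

yes

Derive the expected Panik reflex of *yapewub:
Panik: *yapewub > yapewob > yapevob > zapevob  (by vowel merger, unconditioned shift, unconditioned shift)
Panik 'zapevob' matches the regular reflex exactly, so the pair is cognate.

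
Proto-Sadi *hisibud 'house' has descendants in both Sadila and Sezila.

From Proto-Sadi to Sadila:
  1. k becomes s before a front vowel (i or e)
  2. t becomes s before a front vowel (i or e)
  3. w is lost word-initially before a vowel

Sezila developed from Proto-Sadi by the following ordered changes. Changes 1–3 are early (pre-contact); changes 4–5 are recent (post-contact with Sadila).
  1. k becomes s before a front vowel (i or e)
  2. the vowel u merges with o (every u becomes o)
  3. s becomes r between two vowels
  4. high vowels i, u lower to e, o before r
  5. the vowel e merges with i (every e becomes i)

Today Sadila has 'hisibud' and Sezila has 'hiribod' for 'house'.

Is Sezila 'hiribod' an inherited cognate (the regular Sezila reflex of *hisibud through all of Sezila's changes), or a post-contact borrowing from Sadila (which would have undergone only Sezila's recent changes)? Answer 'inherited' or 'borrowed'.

If inherited, *hisibud would pass through all of Sezila's changes:
Sezila: *hisibud > hisibod > hiribod > heribod > hiribod  (by vowel merger, rhotacism, pre-rhotic lowering, vowel merger)
If borrowed from Sadila 'hisibud' after the early changes, it would undergo only the recent ones:
  rule 4 (pre-rhotic lowering): no change (hisibud)
  rule 5 (vowel merger): no change (hisibud)
  ⇒ as a loan: hisibud
Sezila 'hiribod' matches the inherited outcome exactly, so it is an inherited cognate, not a loan.

inherited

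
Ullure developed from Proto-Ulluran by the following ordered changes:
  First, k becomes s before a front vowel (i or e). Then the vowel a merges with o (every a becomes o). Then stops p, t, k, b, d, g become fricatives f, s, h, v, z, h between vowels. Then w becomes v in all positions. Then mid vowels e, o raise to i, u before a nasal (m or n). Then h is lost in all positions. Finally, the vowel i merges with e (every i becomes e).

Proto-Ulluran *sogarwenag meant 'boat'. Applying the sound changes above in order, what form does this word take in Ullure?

soorvenog

Ullure: *sogarwenag
  sogarwenag (rule 1 does not apply)
  sogarwenag → sogorwenog   [vowel merger]
  sogorwenog → sohorwenog   [intervocalic lenition]
  sohorwenog → sohorvenog   [unconditioned shift]
  sohorvenog → sohorvinog   [pre-nasal raising]
  sohorvinog → soorvinog   [h-loss]
  soorvinog → soorvenog   [vowel merger]
  giving Ullure soorvenog.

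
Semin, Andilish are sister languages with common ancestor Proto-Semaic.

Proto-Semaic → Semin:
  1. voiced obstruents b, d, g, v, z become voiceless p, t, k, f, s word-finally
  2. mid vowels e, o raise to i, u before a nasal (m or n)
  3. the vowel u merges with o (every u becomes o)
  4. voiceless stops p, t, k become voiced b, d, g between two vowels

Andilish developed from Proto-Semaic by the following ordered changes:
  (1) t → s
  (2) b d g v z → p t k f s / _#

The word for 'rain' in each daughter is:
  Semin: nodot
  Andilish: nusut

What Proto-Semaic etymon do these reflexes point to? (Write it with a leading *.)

Position 3: Semin has d, Andilish has s. Taking the neighbouring segments as reconstructed: Semin d could go back to *t or *d; Andilish s could go back to *t or *s — the one source consistent with every daughter is *t.
Position 4: Semin has o, Andilish has u. Andilish preserves u here (none of its changes turn any other segment into u), so the proto-segment is *u.
This points to *nutud. Verify forward in each daughter:
Semin: start from *nutud.
  rule 1 (final devoicing): nutud → nutut
  rule 2: no change — nutut
  rule 3 (vowel merger): nutut → notot
  rule 4 (intervocalic voicing): notot → nodot
  ⇒ Semin nodot
Andilish: start from *nutud.
  rule 1 (unconditioned shift): nutud → nusud
  rule 2 (final devoicing): nusud → nusut
  ⇒ Andilish nusut
*nutud is the unique common source.

*nutud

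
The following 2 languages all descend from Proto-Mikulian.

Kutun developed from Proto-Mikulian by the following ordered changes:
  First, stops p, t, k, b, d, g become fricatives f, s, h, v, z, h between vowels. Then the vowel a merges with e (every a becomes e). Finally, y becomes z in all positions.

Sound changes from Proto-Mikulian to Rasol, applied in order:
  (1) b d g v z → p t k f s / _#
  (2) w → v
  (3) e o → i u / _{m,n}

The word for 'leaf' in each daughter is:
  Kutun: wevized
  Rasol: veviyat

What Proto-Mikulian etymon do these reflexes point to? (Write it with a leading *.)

*weviyad

Position 6: Kutun has e, Rasol has a. Rasol preserves a here (none of its changes turn any other segment into a), so the proto-segment is *a.
Position 5: Kutun has z, Rasol has y. Rasol preserves y here (none of its changes turn any other segment into y), so the proto-segment is *y.
Position 7: Kutun has d, Rasol has t. Kutun preserves d here (none of its changes turn any other segment into d), so the proto-segment is *d.
Verify the candidate proto-form against each daughter:
Kutun: start from *weviyad.
  rule 1: no change — weviyad
  rule 2 (vowel merger): weviyad → weviyed
  rule 3 (unconditioned shift): weviyed → wevized
  ⇒ Kutun wevized
Rasol: *weviyad > weviyat > veviyat  (by final devoicing, unconditioned shift)
*weviyad is the unique common source.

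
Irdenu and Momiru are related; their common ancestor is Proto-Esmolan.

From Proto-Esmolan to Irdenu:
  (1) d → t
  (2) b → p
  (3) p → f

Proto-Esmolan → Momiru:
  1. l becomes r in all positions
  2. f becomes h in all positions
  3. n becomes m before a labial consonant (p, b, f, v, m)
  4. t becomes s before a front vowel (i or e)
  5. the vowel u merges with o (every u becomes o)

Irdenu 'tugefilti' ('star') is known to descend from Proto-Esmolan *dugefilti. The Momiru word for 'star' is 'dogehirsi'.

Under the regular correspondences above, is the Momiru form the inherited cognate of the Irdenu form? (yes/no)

Derive the expected Momiru reflex of *dugefilti:
Momiru: *dugefilti > dugefirti > dugehirti > dugehirsi > dogehirsi  (by unconditioned shift, unconditioned shift, palatalisation, vowel merger)
Momiru 'dogehirsi' matches the regular reflex exactly, so the pair is cognate.

yes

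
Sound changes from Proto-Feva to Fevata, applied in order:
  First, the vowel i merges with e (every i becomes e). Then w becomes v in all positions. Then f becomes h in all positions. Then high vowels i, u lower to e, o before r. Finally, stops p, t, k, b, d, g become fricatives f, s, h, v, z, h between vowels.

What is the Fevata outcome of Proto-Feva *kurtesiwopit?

kortesevofet

Fevata: start from *kurtesiwopit.
  rule 1 (vowel merger): kurtesiwopit → kurtesewopet
  rule 2 (unconditioned shift): kurtesewopet → kurtesevopet
  rule 3: no change — kurtesevopet
  rule 4 (pre-rhotic lowering): kurtesevopet → kortesevopet
  rule 5 (intervocalic lenition): kortesevopet → kortesevofet
  ⇒ Fevata kortesevofet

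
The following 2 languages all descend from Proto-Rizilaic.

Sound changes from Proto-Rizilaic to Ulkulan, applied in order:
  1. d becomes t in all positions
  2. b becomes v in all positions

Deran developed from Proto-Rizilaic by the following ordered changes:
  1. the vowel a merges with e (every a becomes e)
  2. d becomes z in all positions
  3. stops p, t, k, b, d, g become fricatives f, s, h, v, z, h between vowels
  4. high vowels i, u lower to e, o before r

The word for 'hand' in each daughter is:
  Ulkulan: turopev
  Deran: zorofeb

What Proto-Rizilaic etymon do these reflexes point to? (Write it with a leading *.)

Position 1: Ulkulan has t, Deran has z. Taking the neighbouring segments as reconstructed: Ulkulan t could go back to *t or *d; Deran z could go back to *d or *z — the one source consistent with every daughter is *d.
Position 2: Ulkulan has u, Deran has o. Ulkulan preserves u here (none of its changes turn any other segment into u), so the proto-segment is *u.
Verify the candidate proto-form against each daughter:
Ulkulan: *duropeb > turopeb > turopev  (by unconditioned shift, unconditioned shift)
Deran: start from *duropeb.
  rule 1: no change — duropeb
  rule 2 (unconditioned shift): duropeb → zuropeb
  rule 3 (intervocalic lenition): zuropeb → zurofeb
  rule 4 (pre-rhotic lowering): zurofeb → zorofeb
  ⇒ Deran zorofeb
No other proto-form is consistent with every reflex, so the reconstruction is *duropeb.

*duropeb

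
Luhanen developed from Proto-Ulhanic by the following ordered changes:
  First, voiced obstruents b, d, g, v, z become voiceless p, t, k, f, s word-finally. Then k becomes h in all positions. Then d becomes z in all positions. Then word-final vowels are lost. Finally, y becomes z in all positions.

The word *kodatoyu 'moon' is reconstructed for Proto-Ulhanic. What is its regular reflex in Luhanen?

Luhanen: *kodatoyu
  kodatoyu (rule 1 does not apply)
  kodatoyu → hodatoyu   [unconditioned shift]
  hodatoyu → hozatoyu   [unconditioned shift]
  hozatoyu → hozatoy   [apocope]
  hozatoy → hozatoz   [unconditioned shift]
  giving Luhanen hozatoz.

hozatoz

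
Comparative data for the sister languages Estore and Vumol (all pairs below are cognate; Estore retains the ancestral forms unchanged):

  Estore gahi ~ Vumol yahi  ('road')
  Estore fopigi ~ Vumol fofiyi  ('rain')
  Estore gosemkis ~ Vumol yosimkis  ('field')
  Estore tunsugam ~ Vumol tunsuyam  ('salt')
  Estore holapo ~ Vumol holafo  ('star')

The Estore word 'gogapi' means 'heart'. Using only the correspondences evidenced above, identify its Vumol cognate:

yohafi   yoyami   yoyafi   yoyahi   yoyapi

yoyafi

gosemkis ~ yosimkis — Estore g corresponds to Vumol y word-initially before a back vowel.
tunsugam ~ tunsuyam — Estore g corresponds to Vumol y between vowels (before a back vowel).
fopigi ~ fofiyi — Estore p corresponds to Vumol f between vowels (before a front vowel).
Applying these to Estore 'gogapi':
  gogapi → yogapi   (g→y word-initially before a back vowel)
  yogapi → yoyapi   (g→y between vowels (before a back vowel))
  yoyapi → yoyafi   (p→f between vowels (before a front vowel))
So the Vumol cognate is 'yoyafi'.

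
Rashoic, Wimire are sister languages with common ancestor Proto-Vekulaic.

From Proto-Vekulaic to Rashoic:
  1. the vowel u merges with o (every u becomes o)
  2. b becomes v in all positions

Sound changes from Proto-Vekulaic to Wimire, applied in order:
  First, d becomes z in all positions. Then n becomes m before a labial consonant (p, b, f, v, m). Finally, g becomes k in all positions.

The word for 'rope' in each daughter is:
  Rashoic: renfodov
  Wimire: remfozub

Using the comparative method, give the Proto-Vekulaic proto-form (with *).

Position 6: Rashoic has d, Wimire has z. Rashoic preserves d here (none of its changes turn any other segment into d), so the proto-segment is *d.
Position 3: Rashoic has n, Wimire has m. Rashoic preserves n here (none of its changes turn any other segment into n), so the proto-segment is *n.
Position 8: Rashoic has v, Wimire has b. Wimire preserves b here (none of its changes turn any other segment into b), so the proto-segment is *b.
Verify the candidate proto-form against each daughter:
Rashoic: *renfodub > renfodob > renfodov  (by vowel merger, unconditioned shift)
Wimire: start from *renfodub.
  rule 1 (unconditioned shift): renfodub → renfozub
  rule 2 (nasal place assimilation): renfozub → remfozub
  rule 3: no change — remfozub
  ⇒ Wimire remfozub
*renfodub is the unique common source.

*renfodub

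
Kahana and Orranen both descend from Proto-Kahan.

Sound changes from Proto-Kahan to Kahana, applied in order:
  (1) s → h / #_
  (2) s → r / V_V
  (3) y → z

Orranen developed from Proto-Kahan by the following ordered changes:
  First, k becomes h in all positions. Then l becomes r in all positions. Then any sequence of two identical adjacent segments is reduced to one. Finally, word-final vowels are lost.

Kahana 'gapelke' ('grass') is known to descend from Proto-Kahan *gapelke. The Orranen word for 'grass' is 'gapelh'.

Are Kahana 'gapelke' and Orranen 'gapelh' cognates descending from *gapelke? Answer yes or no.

no

Derive the expected Orranen reflex of *gapelke:
Orranen: start from *gapelke.
  rule 1 (unconditioned shift): gapelke → gapelhe
  rule 2 (unconditioned shift): gapelhe → gaperhe
  rule 3: no change — gaperhe
  rule 4 (apocope): gaperhe → gaperh
  ⇒ Orranen gaperh
The regular Orranen reflex would be 'gaperh', but the attested form is 'gapelh'. The correspondence is irregular, so they are not cognates (the Orranen form has a different source).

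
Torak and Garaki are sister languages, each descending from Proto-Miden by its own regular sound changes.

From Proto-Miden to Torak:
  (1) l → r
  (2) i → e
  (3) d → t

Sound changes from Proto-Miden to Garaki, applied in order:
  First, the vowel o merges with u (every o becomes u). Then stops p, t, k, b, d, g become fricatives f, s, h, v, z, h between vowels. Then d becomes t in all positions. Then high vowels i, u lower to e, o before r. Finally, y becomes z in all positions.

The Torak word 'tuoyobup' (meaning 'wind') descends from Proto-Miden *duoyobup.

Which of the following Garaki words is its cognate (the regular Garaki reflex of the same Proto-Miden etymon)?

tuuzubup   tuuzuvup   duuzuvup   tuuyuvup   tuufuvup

Garaki: start from *duoyobup.
  rule 1 (vowel merger): duoyobup → duuyubup
  rule 2 (intervocalic lenition): duuyubup → duuyuvup
  rule 3 (unconditioned shift): duuyuvup → tuuyuvup
  rule 4: no change — tuuyuvup
  rule 5 (unconditioned shift): tuuyuvup → tuuzuvup
  ⇒ Garaki tuuzuvup
The other candidates each miss or misapply at least one Garaki change.

tuuzuvup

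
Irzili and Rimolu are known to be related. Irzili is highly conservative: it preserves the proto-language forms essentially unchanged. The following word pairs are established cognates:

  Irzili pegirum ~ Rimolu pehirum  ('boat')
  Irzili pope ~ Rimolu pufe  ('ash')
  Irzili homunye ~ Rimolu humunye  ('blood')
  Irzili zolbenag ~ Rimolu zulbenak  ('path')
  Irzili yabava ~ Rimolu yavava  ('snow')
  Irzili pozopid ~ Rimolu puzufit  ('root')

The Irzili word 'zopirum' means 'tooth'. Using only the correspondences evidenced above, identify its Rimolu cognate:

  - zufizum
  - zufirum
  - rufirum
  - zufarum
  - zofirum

zufirum

pope ~ pufe, pozopid ~ puzufit — Irzili o corresponds to Rimolu u after a consonant, before a labial obstruent.
pozopid ~ puzufit — Irzili p corresponds to Rimolu f between vowels (before a front vowel).
Applying these to Irzili 'zopirum':
  zopirum → zupirum   (o→u after a consonant, before a labial obstruent)
  zupirum → zufirum   (p→f between vowels (before a front vowel))
So the Rimolu cognate is 'zufirum'.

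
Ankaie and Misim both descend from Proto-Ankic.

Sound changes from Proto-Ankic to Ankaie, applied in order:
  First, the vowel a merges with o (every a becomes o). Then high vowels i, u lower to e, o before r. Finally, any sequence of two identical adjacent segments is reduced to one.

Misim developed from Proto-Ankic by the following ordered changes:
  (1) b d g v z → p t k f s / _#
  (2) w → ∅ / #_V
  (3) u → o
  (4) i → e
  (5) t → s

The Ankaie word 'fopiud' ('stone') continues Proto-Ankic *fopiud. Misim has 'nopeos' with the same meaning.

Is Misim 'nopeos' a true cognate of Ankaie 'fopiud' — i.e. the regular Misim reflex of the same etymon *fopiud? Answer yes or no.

no

Derive the expected Misim reflex of *fopiud:
Misim: start from *fopiud.
  rule 1 (final devoicing): fopiud → fopiut
  rule 2: no change — fopiut
  rule 3 (vowel merger): fopiut → fopiot
  rule 4 (vowel merger): fopiot → fopeot
  rule 5 (unconditioned shift): fopeot → fopeos
  ⇒ Misim fopeos
The regular Misim reflex would be 'fopeos', but the attested form is 'nopeos'. The correspondence is irregular, so they are not cognates (the Misim form has a different source).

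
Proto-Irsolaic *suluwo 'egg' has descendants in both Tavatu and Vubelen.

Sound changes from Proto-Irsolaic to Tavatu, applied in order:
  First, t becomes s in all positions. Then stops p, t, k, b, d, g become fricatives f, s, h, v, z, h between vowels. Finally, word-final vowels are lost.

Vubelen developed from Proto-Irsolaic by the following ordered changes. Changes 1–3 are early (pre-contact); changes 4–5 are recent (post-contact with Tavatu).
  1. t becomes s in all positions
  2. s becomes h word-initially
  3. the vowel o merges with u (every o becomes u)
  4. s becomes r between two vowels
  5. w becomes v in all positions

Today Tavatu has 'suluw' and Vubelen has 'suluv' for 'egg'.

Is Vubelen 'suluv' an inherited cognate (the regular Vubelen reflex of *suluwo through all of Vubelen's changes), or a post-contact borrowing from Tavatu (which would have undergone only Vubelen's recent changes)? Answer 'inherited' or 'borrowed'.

borrowed

If inherited, *suluwo would pass through all of Vubelen's changes:
Vubelen: *suluwo
  suluwo (rule 1 does not apply)
  suluwo → huluwo   [debuccalisation]
  huluwo → huluwu   [vowel merger]
  huluwu (rule 4 does not apply)
  huluwu → huluvu   [unconditioned shift]
  giving Vubelen huluvu.
If borrowed from Tavatu 'suluw' after the early changes, it would undergo only the recent ones:
  rule 4 (rhotacism): no change (suluw)
  rule 5 (unconditioned shift): suluw → suluv
  ⇒ as a loan: suluv
Vubelen 'suluv' matches the loan outcome 'suluv', not the inherited 'huluvu' — it skipped the early Vubelen changes, so it was borrowed from Tavatu.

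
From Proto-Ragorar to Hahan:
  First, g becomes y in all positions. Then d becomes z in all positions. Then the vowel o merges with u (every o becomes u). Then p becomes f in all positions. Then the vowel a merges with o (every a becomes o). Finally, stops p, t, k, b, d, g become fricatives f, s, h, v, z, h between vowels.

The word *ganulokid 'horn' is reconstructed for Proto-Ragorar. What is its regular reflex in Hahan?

yonuluhiz

Hahan: *ganulokid
  ganulokid → yanulokid   [unconditioned shift]
  yanulokid → yanulokiz   [unconditioned shift]
  yanulokiz → yanulukiz   [vowel merger]
  yanulukiz (rule 4 does not apply)
  yanulukiz → yonulukiz   [vowel merger]
  yonulukiz → yonuluhiz   [intervocalic lenition]
  giving Hahan yonuluhiz.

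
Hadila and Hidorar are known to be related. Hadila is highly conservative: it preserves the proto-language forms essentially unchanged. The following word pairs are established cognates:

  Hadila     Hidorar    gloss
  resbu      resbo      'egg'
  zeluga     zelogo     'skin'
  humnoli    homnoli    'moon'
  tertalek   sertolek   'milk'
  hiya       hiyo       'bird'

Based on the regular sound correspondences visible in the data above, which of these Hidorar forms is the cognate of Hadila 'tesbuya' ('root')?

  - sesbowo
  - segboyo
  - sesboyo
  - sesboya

sesboyo

tertalek ~ sertolek — Hadila t corresponds to Hidorar s word-initially before a front vowel.
zeluga ~ zelogo — Hadila u corresponds to Hidorar o after a consonant, before a consonant other than r, m, n, p, b, f, v.
zeluga ~ zelogo, hiya ~ hiyo — Hadila a corresponds to Hidorar o word-finally.
Applying these to Hadila 'tesbuya':
  tesbuya → sesbuya   (t→s word-initially before a front vowel)
  sesbuya → sesboya   (u→o after a consonant, before a consonant other than r, m, n, p, b, f, v)
  sesboya → sesboyo   (a→o word-finally)
So the Hidorar cognate is 'sesboyo'.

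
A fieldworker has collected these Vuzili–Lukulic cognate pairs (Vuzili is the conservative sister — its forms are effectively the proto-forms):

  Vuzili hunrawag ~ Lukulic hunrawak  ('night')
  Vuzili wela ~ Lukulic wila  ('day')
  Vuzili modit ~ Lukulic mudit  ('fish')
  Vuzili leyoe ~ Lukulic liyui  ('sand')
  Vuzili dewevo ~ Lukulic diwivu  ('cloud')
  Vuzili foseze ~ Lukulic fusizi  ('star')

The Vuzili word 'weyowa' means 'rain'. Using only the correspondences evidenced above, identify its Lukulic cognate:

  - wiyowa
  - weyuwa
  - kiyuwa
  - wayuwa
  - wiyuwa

wiyuwa

wela ~ wila, leyoe ~ liyui — Vuzili e corresponds to Lukulic i after a consonant, before a consonant other than r, m, n, p, b, f, v.
modit ~ mudit, foseze ~ fusizi — Vuzili o corresponds to Lukulic u after a consonant, before a consonant other than r, m, n, p, b, f, v.
Applying these to Vuzili 'weyowa':
  weyowa → wiyowa   (e→i after a consonant, before a consonant other than r, m, n, p, b, f, v)
  wiyowa → wiyuwa   (o→u after a consonant, before a consonant other than r, m, n, p, b, f, v)
So the Lukulic cognate is 'wiyuwa'.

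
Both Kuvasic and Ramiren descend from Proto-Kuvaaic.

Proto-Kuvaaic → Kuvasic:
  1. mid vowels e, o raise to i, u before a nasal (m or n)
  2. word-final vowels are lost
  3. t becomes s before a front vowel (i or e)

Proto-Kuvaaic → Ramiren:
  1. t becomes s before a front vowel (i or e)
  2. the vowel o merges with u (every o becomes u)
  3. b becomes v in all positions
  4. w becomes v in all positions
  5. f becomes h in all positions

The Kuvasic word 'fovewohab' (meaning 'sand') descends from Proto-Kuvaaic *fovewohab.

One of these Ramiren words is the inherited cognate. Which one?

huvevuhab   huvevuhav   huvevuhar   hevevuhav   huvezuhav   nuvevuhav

huvevuhav

Ramiren: *fovewohab
  fovewohab (rule 1 does not apply)
  fovewohab → fuvewuhab   [vowel merger]
  fuvewuhab → fuvewuhav   [unconditioned shift]
  fuvewuhav → fuvevuhav   [unconditioned shift]
  fuvevuhav → huvevuhav   [unconditioned shift]
  giving Ramiren huvevuhav.
Among the options, 'huvevuhav' alone shows every Ramiren change applied in order.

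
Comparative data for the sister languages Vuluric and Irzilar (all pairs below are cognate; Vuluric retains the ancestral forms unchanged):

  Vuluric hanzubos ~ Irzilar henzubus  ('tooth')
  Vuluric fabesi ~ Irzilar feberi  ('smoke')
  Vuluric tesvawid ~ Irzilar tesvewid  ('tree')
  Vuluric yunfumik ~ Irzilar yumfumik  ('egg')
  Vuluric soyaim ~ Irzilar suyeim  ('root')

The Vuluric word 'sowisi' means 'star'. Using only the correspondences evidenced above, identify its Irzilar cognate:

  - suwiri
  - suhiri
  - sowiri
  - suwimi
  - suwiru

suwiri

hanzubos ~ henzubus, soyaim ~ suyeim — Vuluric o corresponds to Irzilar u after a consonant, before a consonant other than r, m, n, p, b, f, v.
fabesi ~ feberi — Vuluric s corresponds to Irzilar r between vowels (before a front vowel).
Applying these to Vuluric 'sowisi':
  sowisi → suwisi   (o→u after a consonant, before a consonant other than r, m, n, p, b, f, v)
  suwisi → suwiri   (s→r between vowels (before a front vowel))
So the Irzilar cognate is 'suwiri'.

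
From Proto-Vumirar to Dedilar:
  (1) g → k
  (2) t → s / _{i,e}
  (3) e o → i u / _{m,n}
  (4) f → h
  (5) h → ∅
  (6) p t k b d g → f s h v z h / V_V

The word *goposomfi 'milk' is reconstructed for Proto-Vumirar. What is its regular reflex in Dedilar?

kofosumi

Dedilar: *goposomfi > koposomfi > koposumfi > koposumhi > koposumi > kofosumi  (by unconditioned shift, pre-nasal raising, unconditioned shift, h-loss, intervocalic lenition)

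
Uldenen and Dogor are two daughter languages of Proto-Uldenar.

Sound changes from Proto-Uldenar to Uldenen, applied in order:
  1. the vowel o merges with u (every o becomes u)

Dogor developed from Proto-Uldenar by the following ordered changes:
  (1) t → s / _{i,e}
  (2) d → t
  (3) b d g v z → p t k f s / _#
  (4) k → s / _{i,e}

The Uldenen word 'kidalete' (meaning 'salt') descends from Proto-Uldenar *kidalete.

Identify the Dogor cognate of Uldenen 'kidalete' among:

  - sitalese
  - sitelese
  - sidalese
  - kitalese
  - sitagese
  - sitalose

Dogor: start from *kidalete.
  rule 1 (palatalisation): kidalete → kidalese
  rule 2 (unconditioned shift): kidalese → kitalese
  rule 3: no change — kitalese
  rule 4 (palatalisation): kitalese → sitalese
  ⇒ Dogor sitalese

sitalese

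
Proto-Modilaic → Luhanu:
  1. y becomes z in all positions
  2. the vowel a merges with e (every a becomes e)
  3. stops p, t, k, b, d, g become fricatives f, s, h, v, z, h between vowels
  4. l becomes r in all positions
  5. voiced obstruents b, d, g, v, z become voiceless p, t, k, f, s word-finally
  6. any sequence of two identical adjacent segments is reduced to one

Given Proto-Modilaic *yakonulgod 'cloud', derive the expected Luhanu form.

Luhanu: *yakonulgod
  yakonulgod → zakonulgod   [unconditioned shift]
  zakonulgod → zekonulgod   [vowel merger]
  zekonulgod → zehonulgod   [intervocalic lenition]
  zehonulgod → zehonurgod   [unconditioned shift]
  zehonurgod → zehonurgot   [final devoicing]
  zehonurgot (rule 6 does not apply)
  giving Luhanu zehonurgot.

zehonurgot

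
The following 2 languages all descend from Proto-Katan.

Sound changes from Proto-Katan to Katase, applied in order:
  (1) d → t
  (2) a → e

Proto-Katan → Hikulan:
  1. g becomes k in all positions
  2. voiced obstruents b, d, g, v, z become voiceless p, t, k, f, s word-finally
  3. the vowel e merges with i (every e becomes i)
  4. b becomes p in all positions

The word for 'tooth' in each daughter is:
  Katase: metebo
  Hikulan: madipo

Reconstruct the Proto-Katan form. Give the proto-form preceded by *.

Position 4: Katase has e, Hikulan has i. Taking the neighbouring segments as reconstructed: Katase e could go back to *a or *e; Hikulan i could go back to *e or *i — the one source consistent with every daughter is *e.
Position 5: Katase has b, Hikulan has p. Katase preserves b here (none of its changes turn any other segment into b), so the proto-segment is *b.
This points to *madebo. Verify forward in each daughter:
Katase: *madebo > matebo > metebo  (by unconditioned shift, vowel merger)
Hikulan: *madebo > madibo > madipo  (by vowel merger, unconditioned shift)
*madebo is the unique common source.

*madebo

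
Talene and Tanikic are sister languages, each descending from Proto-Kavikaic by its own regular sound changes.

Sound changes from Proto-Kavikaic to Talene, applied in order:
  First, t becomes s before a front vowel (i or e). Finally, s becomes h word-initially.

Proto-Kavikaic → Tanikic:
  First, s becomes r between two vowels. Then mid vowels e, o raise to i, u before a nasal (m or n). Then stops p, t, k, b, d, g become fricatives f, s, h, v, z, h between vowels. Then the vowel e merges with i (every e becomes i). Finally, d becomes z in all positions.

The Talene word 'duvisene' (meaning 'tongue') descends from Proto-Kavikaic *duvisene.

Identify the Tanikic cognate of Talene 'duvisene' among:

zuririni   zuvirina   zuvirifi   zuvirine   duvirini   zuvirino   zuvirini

zuvirini

Tanikic: *duvisene
  duvisene → duvirene   [rhotacism]
  duvirene → duvirine   [pre-nasal raising]
  duvirine (rule 3 does not apply)
  duvirine → duvirini   [vowel merger]
  duvirini → zuvirini   [unconditioned shift]
  giving Tanikic zuvirini.
Among the options, 'zuvirini' alone shows every Tanikic change applied in order.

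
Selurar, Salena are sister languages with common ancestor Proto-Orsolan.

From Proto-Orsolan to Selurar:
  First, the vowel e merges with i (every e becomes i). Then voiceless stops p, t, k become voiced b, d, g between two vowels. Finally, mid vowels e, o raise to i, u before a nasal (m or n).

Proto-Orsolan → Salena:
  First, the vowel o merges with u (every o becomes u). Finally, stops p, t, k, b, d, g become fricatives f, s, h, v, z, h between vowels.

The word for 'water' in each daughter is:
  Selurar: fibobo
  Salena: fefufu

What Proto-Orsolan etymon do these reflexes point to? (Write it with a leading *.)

*fepopo

Position 3: Selurar has b, Salena has f. Taking the neighbouring segments as reconstructed: Selurar b could go back to *p or *b; Salena f could go back to *p or *f — the one source consistent with every daughter is *p.
Position 5: Selurar has b, Salena has f. Taking the neighbouring segments as reconstructed: Selurar b could go back to *p or *b; Salena f could go back to *p or *f — the one source consistent with every daughter is *p.
This points to *fepopo. Verify forward in each daughter:
Selurar: start from *fepopo.
  rule 1 (vowel merger): fepopo → fipopo
  rule 2 (intervocalic voicing): fipopo → fibobo
  rule 3: no change — fibobo
  ⇒ Selurar fibobo
Salena: start from *fepopo.
  rule 1 (vowel merger): fepopo → fepupu
  rule 2 (intervocalic lenition): fepupu → fefufu
  ⇒ Salena fefufu
No other proto-form is consistent with every reflex, so the reconstruction is *fepopo.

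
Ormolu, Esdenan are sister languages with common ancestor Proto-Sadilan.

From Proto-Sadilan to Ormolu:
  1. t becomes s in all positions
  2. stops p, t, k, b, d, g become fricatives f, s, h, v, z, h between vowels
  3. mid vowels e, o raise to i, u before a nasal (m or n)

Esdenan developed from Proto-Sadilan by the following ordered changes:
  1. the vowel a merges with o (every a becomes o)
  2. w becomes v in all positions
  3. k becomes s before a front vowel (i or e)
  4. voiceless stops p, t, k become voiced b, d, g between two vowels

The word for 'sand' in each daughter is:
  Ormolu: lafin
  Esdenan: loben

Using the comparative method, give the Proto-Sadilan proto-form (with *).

Position 4: Ormolu has i, Esdenan has e. Esdenan preserves e here (none of its changes turn any other segment into e), so the proto-segment is *e.
Position 3: Ormolu has f, Esdenan has b. Taking the neighbouring segments as reconstructed: Ormolu f could go back to *p or *f; Esdenan b could go back to *p or *b — the one source consistent with every daughter is *p.
Position 2: Ormolu has a, Esdenan has o. Ormolu preserves a here (none of its changes turn any other segment into a), so the proto-segment is *a.
Verify the candidate proto-form against each daughter:
Ormolu: start from *lapen.
  rule 1: no change — lapen
  rule 2 (intervocalic lenition): lapen → lafen
  rule 3 (pre-nasal raising): lafen → lafin
  ⇒ Ormolu lafin
Esdenan: *lapen > lopen > loben  (by vowel merger, intervocalic voicing)
No other proto-form is consistent with every reflex, so the reconstruction is *lapen.

*lapen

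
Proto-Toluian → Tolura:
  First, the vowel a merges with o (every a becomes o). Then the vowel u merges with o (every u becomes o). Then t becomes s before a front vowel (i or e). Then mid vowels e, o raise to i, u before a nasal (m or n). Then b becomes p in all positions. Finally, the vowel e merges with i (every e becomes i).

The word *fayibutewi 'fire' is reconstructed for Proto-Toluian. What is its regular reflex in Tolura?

foyiposiwi

Tolura: *fayibutewi
  fayibutewi → foyibutewi   [vowel merger]
  foyibutewi → foyibotewi   [vowel merger]
  foyibotewi → foyibosewi   [palatalisation]
  foyibosewi (rule 4 does not apply)
  foyibosewi → foyiposewi   [unconditioned shift]
  foyiposewi → foyiposiwi   [vowel merger]
  giving Tolura foyiposiwi.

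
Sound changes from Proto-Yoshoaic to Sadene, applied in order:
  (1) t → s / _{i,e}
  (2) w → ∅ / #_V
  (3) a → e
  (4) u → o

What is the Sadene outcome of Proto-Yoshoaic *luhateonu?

loheseono

Sadene: start from *luhateonu.
  rule 1 (palatalisation): luhateonu → luhaseonu
  rule 2: no change — luhaseonu
  rule 3 (vowel merger): luhaseonu → luheseonu
  rule 4 (vowel merger): luheseonu → loheseono
  ⇒ Sadene loheseono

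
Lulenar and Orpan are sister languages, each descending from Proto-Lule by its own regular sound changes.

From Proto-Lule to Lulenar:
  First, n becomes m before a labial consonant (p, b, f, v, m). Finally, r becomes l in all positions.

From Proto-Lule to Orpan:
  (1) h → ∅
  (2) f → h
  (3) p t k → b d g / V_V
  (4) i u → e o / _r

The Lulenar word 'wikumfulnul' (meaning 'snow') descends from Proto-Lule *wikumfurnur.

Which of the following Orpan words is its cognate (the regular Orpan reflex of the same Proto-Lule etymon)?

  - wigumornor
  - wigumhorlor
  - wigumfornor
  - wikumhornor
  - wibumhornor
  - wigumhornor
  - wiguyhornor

wigumhornor

Orpan: start from *wikumfurnur.
  rule 1: no change — wikumfurnur
  rule 2 (unconditioned shift): wikumfurnur → wikumhurnur
  rule 3 (intervocalic voicing): wikumhurnur → wigumhurnur
  rule 4 (pre-rhotic lowering): wigumhurnur → wigumhornor
  ⇒ Orpan wigumhornor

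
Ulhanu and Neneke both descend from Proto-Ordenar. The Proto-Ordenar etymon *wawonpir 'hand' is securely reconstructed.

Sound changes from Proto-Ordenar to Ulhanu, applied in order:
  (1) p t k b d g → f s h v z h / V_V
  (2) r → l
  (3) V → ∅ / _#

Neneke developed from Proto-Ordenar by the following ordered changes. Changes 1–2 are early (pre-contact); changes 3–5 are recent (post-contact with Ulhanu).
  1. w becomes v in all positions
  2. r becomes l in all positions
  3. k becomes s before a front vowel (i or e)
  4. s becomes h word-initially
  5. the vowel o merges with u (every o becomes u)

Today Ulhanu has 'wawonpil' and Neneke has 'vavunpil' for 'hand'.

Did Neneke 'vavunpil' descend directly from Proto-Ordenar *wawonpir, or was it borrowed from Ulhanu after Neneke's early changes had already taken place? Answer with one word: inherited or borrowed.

inherited

If inherited, *wawonpir would pass through all of Neneke's changes:
Neneke: *wawonpir > vavonpir > vavonpil > vavunpil  (by unconditioned shift, unconditioned shift, vowel merger)
If borrowed from Ulhanu 'wawonpil' after the early changes, it would undergo only the recent ones:
  rule 3 (palatalisation): no change (wawonpil)
  rule 4 (debuccalisation): no change (wawonpil)
  rule 5 (vowel merger): wawonpil → wawunpil
  ⇒ as a loan: wawunpil
Neneke 'vavunpil' matches the inherited outcome exactly, so it is an inherited cognate, not a loan.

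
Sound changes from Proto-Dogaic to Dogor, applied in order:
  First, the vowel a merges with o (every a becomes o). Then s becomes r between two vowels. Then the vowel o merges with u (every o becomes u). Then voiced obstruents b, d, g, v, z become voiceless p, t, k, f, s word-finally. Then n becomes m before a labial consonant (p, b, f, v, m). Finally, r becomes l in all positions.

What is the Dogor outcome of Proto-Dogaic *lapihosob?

lupihulup

Dogor: *lapihosob
  lapihosob → lopihosob   [vowel merger]
  lopihosob → lopihorob   [rhotacism]
  lopihorob → lupihurub   [vowel merger]
  lupihurub → lupihurup   [final devoicing]
  lupihurup (rule 5 does not apply)
  lupihurup → lupihulup   [unconditioned shift]
  giving Dogor lupihulup.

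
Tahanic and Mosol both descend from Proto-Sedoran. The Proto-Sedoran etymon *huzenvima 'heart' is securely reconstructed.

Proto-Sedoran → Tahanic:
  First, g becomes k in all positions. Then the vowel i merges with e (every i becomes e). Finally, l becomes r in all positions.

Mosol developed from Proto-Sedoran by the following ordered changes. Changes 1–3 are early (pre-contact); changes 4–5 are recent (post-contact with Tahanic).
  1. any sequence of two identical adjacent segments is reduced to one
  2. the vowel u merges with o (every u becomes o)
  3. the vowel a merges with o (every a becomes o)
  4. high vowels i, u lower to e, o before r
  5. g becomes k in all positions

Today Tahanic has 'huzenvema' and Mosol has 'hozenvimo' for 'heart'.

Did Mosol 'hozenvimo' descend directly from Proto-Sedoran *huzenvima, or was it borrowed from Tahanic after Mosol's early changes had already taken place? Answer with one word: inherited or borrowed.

If inherited, *huzenvima would pass through all of Mosol's changes:
Mosol: *huzenvima > hozenvima > hozenvimo  (by vowel merger, vowel merger)
If borrowed from Tahanic 'huzenvema' after the early changes, it would undergo only the recent ones:
  rule 4 (pre-rhotic lowering): no change (huzenvema)
  rule 5 (unconditioned shift): no change (huzenvema)
  ⇒ as a loan: huzenvema
Mosol 'hozenvimo' matches the inherited outcome exactly, so it is an inherited cognate, not a loan.

inherited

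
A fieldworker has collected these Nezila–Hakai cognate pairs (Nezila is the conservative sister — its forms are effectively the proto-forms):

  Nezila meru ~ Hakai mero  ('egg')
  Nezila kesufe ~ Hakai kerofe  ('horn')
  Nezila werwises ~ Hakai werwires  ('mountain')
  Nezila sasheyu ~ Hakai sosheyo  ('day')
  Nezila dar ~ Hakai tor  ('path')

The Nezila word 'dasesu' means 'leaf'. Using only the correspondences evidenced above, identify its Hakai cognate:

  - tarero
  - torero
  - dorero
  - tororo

torero

dar ~ tor — Nezila d corresponds to Hakai t word-initially before a back vowel.
sasheyu ~ sosheyo — Nezila a corresponds to Hakai o after a consonant, before a consonant other than r, m, n, p, b, f, v.
werwises ~ werwires — Nezila s corresponds to Hakai r between vowels (before a front vowel).
kesufe ~ kerofe — Nezila s corresponds to Hakai r between vowels (before a back vowel).
meru ~ mero, sasheyu ~ sosheyo — Nezila u corresponds to Hakai o word-finally.
Applying these to Nezila 'dasesu':
  dasesu → tasesu   (d→t word-initially before a back vowel)
  tasesu → tosesu   (a→o after a consonant, before a consonant other than r, m, n, p, b, f, v)
  tosesu → toresu   (s→r between vowels (before a front vowel))
  toresu → toreru   (s→r between vowels (before a back vowel))
  toreru → torero   (u→o word-finally)
So the Hakai cognate is 'torero'.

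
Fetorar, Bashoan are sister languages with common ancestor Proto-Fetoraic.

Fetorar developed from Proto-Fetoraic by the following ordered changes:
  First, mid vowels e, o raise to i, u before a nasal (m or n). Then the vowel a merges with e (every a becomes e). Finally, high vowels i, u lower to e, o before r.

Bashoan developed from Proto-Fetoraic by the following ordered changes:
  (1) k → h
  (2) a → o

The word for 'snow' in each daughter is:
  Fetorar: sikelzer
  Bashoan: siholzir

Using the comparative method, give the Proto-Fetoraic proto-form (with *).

Position 4: Fetorar has e, Bashoan has o. Taking the neighbouring segments as reconstructed: Fetorar e could go back to *a or *e; Bashoan o could go back to *a or *o — the one source consistent with every daughter is *a.
Position 7: Fetorar has e, Bashoan has i. Bashoan preserves i here (none of its changes turn any other segment into i), so the proto-segment is *i.
Continuing position by position gives *sikalzir; check it forward:
Fetorar: *sikalzir
  sikalzir (rule 1 does not apply)
  sikalzir → sikelzir   [vowel merger]
  sikelzir → sikelzer   [pre-rhotic lowering]
  giving Fetorar sikelzer.
Bashoan: *sikalzir
  sikalzir → sihalzir   [unconditioned shift]
  sihalzir → siholzir   [vowel merger]
  giving Bashoan siholzir.
Only *sikalzir yields all of Fetorar sikelzer, Bashoan siholzir.

*sikalzir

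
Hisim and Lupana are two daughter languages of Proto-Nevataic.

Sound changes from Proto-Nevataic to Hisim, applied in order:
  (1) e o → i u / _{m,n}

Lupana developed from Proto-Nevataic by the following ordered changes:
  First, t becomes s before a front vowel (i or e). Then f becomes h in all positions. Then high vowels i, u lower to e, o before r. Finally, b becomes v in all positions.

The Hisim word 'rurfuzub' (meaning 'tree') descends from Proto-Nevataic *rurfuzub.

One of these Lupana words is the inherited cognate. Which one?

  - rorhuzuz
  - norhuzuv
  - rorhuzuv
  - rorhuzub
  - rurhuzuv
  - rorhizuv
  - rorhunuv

Lupana: *rurfuzub
  rurfuzub (rule 1 does not apply)
  rurfuzub → rurhuzub   [unconditioned shift]
  rurhuzub → rorhuzub   [pre-rhotic lowering]
  rorhuzub → rorhuzuv   [unconditioned shift]
  giving Lupana rorhuzuv.
Only 'rorhuzuv' matches the regular Lupana development of *rurfuzub.

rorhuzuv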